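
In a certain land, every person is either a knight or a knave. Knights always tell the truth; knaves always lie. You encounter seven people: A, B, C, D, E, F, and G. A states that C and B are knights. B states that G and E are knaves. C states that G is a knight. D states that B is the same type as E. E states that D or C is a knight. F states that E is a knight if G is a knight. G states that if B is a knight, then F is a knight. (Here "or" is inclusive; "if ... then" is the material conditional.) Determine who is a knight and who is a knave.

Knights: C, E, F, and G. Knaves: A, B, and D.

A (knave): "C and B are knights" — false. ✓
B is a knave, and the claim "G and E are knaves" is indeed false.
As a knight, C's statement "G is a knight" should be True; it is.
D (knave): "B is the same type as E" — false. ✓
Since E is a knight, "D or C is a knight" needs to be True, which holds.
F (knight): "E is a knight if G is a knight" — True. ✓
G (knight): "if B is a knight, then F is a knight" — True. ✓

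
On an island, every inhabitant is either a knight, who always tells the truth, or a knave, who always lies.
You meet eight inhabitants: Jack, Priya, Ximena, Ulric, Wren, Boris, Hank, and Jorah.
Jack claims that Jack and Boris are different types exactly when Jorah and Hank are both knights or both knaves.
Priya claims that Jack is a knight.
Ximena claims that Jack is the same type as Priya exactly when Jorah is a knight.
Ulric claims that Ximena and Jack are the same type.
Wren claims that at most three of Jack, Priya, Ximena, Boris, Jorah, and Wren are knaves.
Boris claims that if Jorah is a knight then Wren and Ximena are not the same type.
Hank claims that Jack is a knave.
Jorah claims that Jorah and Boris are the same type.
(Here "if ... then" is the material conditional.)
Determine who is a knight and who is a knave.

Knights: Ulric, Boris, and Hank. Knaves: Jack, Priya, Ximena, Wren, and Jorah.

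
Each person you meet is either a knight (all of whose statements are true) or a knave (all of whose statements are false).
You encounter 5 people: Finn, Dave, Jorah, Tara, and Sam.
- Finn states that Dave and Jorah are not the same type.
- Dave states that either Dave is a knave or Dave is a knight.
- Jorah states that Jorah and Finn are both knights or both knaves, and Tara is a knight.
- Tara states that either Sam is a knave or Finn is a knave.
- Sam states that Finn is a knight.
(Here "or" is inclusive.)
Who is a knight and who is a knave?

Finn is a knight, Dave is a knight, Jorah is a knave, Tara is a knave, and Sam is a knight.

Finn is a knight, and the claim "Dave and Jorah are not the same type" is indeed true.
As a knight, Dave's statement "either Dave is a knave or Dave is a knight" should be true; it is.
Jorah is a knave; "Jorah and Finn are both knights or both knaves, and Tara is a knight" is false, as required.
Tara is a knave; "either Sam is a knave or Finn is a knave" is false, as required.
Sam is a knight; "Finn is a knight" is true, as required.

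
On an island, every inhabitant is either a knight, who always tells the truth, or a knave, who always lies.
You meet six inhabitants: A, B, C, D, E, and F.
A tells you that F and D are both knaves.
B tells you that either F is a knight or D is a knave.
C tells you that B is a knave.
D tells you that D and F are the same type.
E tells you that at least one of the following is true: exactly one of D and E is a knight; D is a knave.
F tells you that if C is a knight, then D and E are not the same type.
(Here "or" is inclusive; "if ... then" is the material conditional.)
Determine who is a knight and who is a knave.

Knights: B, E, and F. Knaves: A, C, and D.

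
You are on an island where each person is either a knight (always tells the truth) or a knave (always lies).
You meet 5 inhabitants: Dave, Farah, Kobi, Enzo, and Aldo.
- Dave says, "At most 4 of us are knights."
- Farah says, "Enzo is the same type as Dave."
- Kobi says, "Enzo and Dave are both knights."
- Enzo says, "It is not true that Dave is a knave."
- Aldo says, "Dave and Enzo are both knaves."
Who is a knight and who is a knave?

Knights: Dave, Farah, Kobi, and Enzo. Knaves: Aldo.

As a knight, Dave's statement "at most 4 of us are knights" should be True; it is.
As a knight, Farah's statement "Enzo is the same type as Dave" should be True; it is.
Since Kobi is a knight, "Enzo and Dave are both knights" needs to be True, which holds.
Since Enzo is a knight, "it is not true that Dave is a knave" needs to be True, which holds.
Aldo (knave): "Dave and Enzo are both knaves" — false. ✓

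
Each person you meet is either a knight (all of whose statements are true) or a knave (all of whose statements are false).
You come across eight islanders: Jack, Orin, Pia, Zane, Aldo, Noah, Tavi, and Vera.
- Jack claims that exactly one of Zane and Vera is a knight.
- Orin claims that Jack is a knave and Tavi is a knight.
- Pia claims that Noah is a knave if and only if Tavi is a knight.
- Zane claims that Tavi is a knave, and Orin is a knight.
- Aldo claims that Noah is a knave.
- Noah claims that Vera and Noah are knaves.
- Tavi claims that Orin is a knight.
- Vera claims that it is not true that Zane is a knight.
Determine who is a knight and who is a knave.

Knights: Jack, Aldo, and Vera. Knaves: Orin, Pia, Zane, Noah, and Tavi.

Jack is a knight, so "exactly one of Zane and Vera is a knight" must be true — and it is.
Orin is a knave, so "Jack is a knave and Tavi is a knight" must be False — and it is.
Pia is a knave, and the claim "Noah is a knave if and only if Tavi is a knight" is indeed False.
Since Zane is a knave, "Tavi is a knave, and Orin is a knight" needs to be False, which holds.
Aldo is a knight; "Noah is a knave" is true, as required.
Noah (knave): "Vera and Noah are knaves" — False. ✓
Tavi is a knave, so "Orin is a knight" must be False — and it is.
As a knight, Vera's statement "it is not true that Zane is a knight" should be true; it is.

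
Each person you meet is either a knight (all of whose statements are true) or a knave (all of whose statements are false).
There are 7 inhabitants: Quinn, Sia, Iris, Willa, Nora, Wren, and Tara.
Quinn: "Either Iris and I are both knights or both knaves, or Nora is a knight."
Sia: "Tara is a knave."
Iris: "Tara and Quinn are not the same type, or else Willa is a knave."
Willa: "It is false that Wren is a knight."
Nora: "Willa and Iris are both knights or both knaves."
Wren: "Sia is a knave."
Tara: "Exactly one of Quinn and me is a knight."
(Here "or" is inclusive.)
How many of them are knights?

3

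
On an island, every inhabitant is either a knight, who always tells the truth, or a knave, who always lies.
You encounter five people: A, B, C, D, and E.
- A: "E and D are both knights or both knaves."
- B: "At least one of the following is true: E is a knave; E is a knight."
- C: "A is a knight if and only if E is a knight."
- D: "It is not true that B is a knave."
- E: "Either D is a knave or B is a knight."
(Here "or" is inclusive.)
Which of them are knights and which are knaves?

Suppose A is a knave. Then A's statement "E and D are both knights or both knaves" would have to be false. Checking the 16 ways to assign the others, none is consistent with every speaker.
(For instance, with B=knight, C=knight, D=knight, E=knight, A's claim "E and D are both knights or both knaves" comes out true where it would need to be false.)
So A must be a knight, making "E and D are both knights or both knaves" true. Taking A=knight, B=knight, C=knight, D=knight, E=knight, each remaining statement checks out:
  B (knight): "at least one of the following is true: E is a knave; E is a knight" — true. ✓
  C (knight): "A is a knight if and only if E is a knight" — true. ✓
  D (knight): "it is not true that B is a knave" — true. ✓
  E (knight): "either D is a knave or B is a knight" — true. ✓
This is the unique consistent assignment.

A is a knight, B is a knight, C is a knight, D is a knight, and E is a knight.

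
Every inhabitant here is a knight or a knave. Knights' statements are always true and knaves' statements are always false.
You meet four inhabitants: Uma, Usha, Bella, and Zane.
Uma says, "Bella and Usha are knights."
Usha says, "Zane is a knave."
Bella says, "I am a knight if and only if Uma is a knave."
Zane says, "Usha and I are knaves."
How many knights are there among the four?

1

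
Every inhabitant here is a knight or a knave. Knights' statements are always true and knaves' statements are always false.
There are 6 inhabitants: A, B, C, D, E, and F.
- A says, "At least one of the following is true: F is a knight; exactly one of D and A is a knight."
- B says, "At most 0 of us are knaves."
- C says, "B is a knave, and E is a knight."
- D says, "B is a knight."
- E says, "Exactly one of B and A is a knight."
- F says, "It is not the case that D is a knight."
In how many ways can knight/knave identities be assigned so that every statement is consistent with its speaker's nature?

1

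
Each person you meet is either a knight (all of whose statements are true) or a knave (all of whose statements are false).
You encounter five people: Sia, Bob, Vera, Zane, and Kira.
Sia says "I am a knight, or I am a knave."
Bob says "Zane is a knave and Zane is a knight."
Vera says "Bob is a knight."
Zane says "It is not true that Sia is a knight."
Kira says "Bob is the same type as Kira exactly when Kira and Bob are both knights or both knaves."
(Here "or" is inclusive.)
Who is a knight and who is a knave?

Sia is a knight, Bob is a knave, Vera is a knave, Zane is a knave, and Kira is a knight.

Sia is a knight, so "I am a knight, or I am a knave" must be true — and it is.
Bob is a knave, so "Zane is a knave and Zane is a knight" must be false — and it is.
Since Vera is a knave, "Bob is a knight" needs to be false, which holds.
Zane is a knave, and the claim "it is not true that Sia is a knight" is indeed false.
As a knight, Kira's statement "Bob is the same type as Kira exactly when Kira and Bob are both knights or both knaves" should be true; it is.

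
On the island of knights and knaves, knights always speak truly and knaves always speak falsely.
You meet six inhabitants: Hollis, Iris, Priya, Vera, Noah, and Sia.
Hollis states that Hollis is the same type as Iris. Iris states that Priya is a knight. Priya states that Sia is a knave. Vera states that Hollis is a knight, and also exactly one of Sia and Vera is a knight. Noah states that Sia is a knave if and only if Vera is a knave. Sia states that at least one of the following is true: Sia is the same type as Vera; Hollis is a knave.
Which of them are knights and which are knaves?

Hollis is a knight, Iris is a knight, Priya is a knight, Vera is a knight, Noah is a knave, and Sia is a knave.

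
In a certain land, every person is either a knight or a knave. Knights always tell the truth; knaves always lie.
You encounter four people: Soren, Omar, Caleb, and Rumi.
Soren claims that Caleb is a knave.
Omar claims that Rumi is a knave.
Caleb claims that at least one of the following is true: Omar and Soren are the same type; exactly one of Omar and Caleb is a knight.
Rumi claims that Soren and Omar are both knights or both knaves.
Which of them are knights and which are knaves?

Suppose Soren is a knight. Then Soren's statement "Caleb is a knave" would have to be true. Checking the 8 ways to assign the others, none is consistent with every speaker.
(For instance, with Omar=knave, Caleb=knight, Rumi=knight, Soren's claim "Caleb is a knave" comes out false where it would need to be true.)
So Soren must be a knave, making "Caleb is a knave" false. Taking Soren=knave, Omar=knave, Caleb=knight, Rumi=knight, each remaining statement checks out:
  Omar (knave): "Rumi is a knave" — false. ✓
  Caleb (knight): "at least one of the following is true: Omar and Soren are the same type; exactly one of Omar and Caleb is a knight" — true. ✓
  Rumi (knight): "Soren and Omar are both knights or both knaves" — true. ✓
This is the unique consistent assignment.

Soren is a knave, Omar is a knave, Caleb is a knight, and Rumi is a knight.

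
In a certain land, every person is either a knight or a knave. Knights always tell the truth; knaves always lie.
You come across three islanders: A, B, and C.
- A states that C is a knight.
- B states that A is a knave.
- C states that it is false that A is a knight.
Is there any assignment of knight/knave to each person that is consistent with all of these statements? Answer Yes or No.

No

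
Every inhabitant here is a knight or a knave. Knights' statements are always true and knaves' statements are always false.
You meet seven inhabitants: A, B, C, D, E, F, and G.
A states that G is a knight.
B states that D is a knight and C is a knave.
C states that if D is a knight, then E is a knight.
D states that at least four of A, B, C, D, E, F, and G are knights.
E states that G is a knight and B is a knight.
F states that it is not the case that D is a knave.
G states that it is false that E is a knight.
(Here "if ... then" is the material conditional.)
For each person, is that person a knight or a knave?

A is a knight, B is a knave, C is a knight, D is a knave, E is a knave, F is a knave, and G is a knight.

A (knight): "G is a knight" — true. ✓
B is a knave; "D is a knight and C is a knave" is False, as required.
C is a knight, and the claim "if D is a knight, then E is a knight" is indeed true.
Since D is a knave, "at least four of A, B, C, D, E, F, and G are knights" needs to be False, which holds.
E is a knave; "G is a knight and B is a knight" is False, as required.
Since F is a knave, "it is not the case that D is a knave" needs to be False, which holds.
G is a knight, so "it is false that E is a knight" must be true — and it is.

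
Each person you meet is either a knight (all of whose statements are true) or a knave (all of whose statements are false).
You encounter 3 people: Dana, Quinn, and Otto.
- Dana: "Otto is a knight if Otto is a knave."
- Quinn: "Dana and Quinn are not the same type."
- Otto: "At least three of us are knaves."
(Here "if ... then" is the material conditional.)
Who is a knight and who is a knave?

Dana is a knave; "Otto is a knight if Otto is a knave" is False, as required.
Quinn (knight): "Dana and Quinn are not the same type" — True. ✓
Since Otto is a knave, "at least three of us are knaves" needs to be False, which holds.

Dana is a knave, Quinn is a knight, and Otto is a knave.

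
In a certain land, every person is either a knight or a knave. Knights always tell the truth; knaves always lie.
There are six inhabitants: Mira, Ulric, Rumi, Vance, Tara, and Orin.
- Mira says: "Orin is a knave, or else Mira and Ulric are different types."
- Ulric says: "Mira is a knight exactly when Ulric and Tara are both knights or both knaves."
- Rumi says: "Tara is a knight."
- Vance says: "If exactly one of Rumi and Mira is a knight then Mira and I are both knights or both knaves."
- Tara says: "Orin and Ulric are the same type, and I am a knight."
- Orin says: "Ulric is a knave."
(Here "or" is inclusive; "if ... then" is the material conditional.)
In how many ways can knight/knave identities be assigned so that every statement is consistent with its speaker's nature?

1

Consistent assignments:
  Mira=knave, Ulric=knave, Rumi=knave, Vance=knight, Tara=knave, Orin=knight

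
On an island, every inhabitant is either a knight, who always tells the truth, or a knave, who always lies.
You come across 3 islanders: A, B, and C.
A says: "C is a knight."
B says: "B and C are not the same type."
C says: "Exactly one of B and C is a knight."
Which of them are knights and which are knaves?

Since A is a knave, "C is a knight" needs to be false, which holds.
B (knave): "B and C are not the same type" — false. ✓
C is a knave, and the claim "exactly one of B and C is a knight" is indeed false.

A is a knave, B is a knave, and C is a knave.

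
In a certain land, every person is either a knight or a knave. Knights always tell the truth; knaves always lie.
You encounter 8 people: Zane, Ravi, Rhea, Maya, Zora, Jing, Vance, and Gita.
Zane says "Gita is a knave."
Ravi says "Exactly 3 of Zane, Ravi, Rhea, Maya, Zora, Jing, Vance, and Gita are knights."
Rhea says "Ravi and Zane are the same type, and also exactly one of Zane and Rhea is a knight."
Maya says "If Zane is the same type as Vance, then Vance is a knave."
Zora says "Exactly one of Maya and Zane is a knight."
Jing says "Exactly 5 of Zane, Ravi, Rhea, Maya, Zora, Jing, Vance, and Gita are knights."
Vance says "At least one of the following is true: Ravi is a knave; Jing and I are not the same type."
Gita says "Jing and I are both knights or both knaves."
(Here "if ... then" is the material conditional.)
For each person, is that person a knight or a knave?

Zane is a knave, Ravi is a knave, Rhea is a knave, Maya is a knight, Zora is a knight, Jing is a knight, Vance is a knight, and Gita is a knight.

Zane is a knave, and the claim "Gita is a knave" is indeed False.
Since Ravi is a knave, "exactly 3 of Zane, Ravi, Rhea, Maya, Zora, Jing, Vance, and Gita are knights" needs to be False, which holds.
Since Rhea is a knave, "Ravi and Zane are the same type, and also exactly one of Zane and Rhea is a knight" needs to be False, which holds.
Maya (knight): "if Zane is the same type as Vance, then Vance is a knave" — True. ✓
Zora is a knight; "exactly one of Maya and Zane is a knight" is True, as required.
Jing is a knight; "exactly 5 of Zane, Ravi, Rhea, Maya, Zora, Jing, Vance, and Gita are knights" is True, as required.
As a knight, Vance's statement "at least one of the following is true: Ravi is a knave; Jing and I are not the same type" should be True; it is.
Gita is a knight, and the claim "Jing and I are both knights or both knaves" is indeed True.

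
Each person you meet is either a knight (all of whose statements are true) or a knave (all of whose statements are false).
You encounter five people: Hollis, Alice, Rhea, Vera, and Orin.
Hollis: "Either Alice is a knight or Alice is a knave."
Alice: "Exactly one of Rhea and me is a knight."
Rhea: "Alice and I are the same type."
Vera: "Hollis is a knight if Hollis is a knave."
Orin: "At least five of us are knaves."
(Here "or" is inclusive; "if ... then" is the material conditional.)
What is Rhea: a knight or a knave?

Consistent assignments: {Hollis=knight, Alice=knight, Rhea=knave, Vera=knight, Orin=knave}
In every consistent assignment, Rhea is a knave.

Rhea is a knave.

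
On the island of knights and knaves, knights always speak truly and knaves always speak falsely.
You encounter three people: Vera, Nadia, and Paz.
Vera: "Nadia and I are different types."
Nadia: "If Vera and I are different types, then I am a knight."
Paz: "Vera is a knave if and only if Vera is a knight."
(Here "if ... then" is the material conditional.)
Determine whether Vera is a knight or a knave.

Vera is a knight.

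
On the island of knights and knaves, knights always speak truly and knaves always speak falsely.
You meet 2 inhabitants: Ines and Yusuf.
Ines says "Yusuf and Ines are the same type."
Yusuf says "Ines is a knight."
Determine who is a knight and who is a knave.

Suppose Ines is a knave. Then Ines's statement "Yusuf and Ines are the same type" would have to be false. Checking the 2 ways to assign the others, none is consistent with every speaker.
(For instance, with Yusuf=knight, Yusuf's claim "Ines is a knight" comes out false where it would need to be true.)
So Ines must be a knight, making "Yusuf and Ines are the same type" true. Taking Ines=knight, Yusuf=knight, each remaining statement checks out:
  Yusuf (knight): "Ines is a knight" — true. ✓
This is the unique consistent assignment.

Knights: Ines and Yusuf. Knaves: none.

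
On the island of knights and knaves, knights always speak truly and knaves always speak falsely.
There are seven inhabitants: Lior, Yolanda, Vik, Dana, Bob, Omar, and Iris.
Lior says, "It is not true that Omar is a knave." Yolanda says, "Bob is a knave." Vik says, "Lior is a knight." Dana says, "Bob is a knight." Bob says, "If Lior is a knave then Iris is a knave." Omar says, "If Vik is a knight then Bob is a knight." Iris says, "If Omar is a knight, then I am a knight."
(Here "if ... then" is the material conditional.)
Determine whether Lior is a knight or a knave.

Consistent assignments: {Lior=knight, Yolanda=knave, Vik=knight, Dana=knight, Bob=knight, Omar=knight, Iris=knight}; {Lior=knight, Yolanda=knave, Vik=knight, Dana=knight, Bob=knight, Omar=knight, Iris=knave}
In every consistent assignment, Lior is a knight.

Lior is a knight.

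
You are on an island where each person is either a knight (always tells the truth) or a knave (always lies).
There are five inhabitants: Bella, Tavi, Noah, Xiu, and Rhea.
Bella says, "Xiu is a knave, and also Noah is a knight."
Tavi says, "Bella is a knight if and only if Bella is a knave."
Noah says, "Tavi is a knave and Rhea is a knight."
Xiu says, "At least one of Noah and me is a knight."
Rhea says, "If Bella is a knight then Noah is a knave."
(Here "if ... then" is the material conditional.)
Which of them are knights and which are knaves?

Bella is a knave, and the claim "Xiu is a knave, and also Noah is a knight" is indeed false.
Tavi is a knave, and the claim "Bella is a knight if and only if Bella is a knave" is indeed false.
Noah is a knight; "Tavi is a knave and Rhea is a knight" is True, as required.
Xiu is a knight, and the claim "at least one of Noah and me is a knight" is indeed True.
Rhea is a knight, so "if Bella is a knight then Noah is a knave" must be True — and it is.

Knights: Noah, Xiu, and Rhea. Knaves: Bella and Tavi.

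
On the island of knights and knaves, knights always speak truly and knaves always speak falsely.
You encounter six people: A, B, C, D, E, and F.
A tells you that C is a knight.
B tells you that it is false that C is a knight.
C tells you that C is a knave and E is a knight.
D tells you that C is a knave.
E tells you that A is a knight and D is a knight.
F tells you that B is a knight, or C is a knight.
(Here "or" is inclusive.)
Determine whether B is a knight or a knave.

B is a knight.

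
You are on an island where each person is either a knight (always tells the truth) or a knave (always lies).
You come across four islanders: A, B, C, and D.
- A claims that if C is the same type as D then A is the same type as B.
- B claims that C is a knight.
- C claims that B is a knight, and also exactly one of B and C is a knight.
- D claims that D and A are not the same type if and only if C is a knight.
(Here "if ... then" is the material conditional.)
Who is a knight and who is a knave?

Knights: A and D. Knaves: B and C.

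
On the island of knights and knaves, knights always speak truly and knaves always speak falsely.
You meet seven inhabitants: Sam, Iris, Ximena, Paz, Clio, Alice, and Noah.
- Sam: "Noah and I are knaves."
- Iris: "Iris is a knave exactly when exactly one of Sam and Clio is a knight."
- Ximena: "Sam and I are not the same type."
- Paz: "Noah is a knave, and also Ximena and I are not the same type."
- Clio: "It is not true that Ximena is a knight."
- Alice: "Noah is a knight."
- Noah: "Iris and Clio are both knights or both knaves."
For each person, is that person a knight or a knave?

Since Sam is a knave, "Noah and I are knaves" needs to be false, which holds.
Iris is a knave, and the claim "Iris is a knave exactly when exactly one of Sam and Clio is a knight" is indeed false.
Ximena is a knight; "Sam and I are not the same type" is True, as required.
As a knave, Paz's statement "Noah is a knave, and also Ximena and I are not the same type" should be false; it is.
Clio is a knave, and the claim "it is not true that Ximena is a knight" is indeed false.
As a knight, Alice's statement "Noah is a knight" should be True; it is.
Noah (knight): "Iris and Clio are both knights or both knaves" — True. ✓

Sam is a knave, Iris is a knave, Ximena is a knight, Paz is a knave, Clio is a knave, Alice is a knight, and Noah is a knight.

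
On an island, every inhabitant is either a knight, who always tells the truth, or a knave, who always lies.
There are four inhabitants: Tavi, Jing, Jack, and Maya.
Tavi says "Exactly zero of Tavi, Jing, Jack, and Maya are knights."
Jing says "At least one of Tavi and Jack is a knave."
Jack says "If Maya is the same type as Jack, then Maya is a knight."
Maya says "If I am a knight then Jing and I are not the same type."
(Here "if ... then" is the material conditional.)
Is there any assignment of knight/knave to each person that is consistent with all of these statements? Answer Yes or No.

No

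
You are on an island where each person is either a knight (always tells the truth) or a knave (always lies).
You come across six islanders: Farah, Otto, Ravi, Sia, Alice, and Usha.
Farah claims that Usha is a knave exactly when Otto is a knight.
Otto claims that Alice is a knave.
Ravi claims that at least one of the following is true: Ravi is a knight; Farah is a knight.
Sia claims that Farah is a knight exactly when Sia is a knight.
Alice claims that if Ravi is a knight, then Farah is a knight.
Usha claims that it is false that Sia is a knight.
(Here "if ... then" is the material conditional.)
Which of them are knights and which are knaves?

Farah is a knight, Otto is a knave, Ravi is a knight, Sia is a knave, Alice is a knight, and Usha is a knight.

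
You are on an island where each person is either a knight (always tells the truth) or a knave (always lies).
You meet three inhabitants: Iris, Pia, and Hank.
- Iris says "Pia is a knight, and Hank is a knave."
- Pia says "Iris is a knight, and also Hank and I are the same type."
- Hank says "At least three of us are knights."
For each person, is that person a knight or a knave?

Iris is a knave, Pia is a knave, and Hank is a knave.

Iris is a knave; "Pia is a knight, and Hank is a knave" is false, as required.
Since Pia is a knave, "Iris is a knight, and also Hank and I are the same type" needs to be false, which holds.
Hank is a knave, so "at least three of us are knights" must be false — and it is.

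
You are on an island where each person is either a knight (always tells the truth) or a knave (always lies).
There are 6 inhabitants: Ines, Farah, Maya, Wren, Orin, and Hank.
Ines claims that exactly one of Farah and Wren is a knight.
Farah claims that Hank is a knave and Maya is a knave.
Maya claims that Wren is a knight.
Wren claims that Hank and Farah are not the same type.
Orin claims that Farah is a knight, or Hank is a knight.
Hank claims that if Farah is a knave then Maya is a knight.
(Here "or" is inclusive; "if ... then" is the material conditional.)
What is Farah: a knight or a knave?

Farah is a knave.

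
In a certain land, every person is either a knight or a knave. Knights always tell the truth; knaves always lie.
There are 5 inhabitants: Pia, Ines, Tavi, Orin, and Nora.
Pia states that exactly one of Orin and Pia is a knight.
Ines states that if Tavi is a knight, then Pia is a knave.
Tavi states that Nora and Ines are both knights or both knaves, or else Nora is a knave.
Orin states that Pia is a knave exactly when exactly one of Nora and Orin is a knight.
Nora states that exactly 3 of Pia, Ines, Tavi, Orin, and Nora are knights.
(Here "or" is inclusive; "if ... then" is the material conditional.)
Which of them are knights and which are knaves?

Pia is a knave, and the claim "exactly one of Orin and Pia is a knight" is indeed false.
Ines is a knight, so "if Tavi is a knight, then Pia is a knave" must be True — and it is.
Tavi is a knight, and the claim "Nora and Ines are both knights or both knaves, or else Nora is a knave" is indeed True.
Since Orin is a knave, "Pia is a knave exactly when exactly one of Nora and Orin is a knight" needs to be false, which holds.
Since Nora is a knave, "exactly 3 of Pia, Ines, Tavi, Orin, and Nora are knights" needs to be false, which holds.

Pia is a knave, Ines is a knight, Tavi is a knight, Orin is a knave, and Nora is a knave.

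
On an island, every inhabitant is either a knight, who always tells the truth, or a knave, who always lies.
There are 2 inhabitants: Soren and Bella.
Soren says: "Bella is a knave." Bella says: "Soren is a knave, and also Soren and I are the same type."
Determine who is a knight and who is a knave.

Soren is a knight and Bella is a knave.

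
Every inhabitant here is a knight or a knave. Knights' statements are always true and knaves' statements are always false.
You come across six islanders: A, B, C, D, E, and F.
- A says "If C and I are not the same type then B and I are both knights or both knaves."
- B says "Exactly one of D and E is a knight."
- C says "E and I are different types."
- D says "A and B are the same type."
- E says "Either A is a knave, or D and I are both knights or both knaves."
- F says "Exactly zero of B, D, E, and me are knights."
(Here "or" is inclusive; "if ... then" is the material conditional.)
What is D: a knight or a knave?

D is a knight.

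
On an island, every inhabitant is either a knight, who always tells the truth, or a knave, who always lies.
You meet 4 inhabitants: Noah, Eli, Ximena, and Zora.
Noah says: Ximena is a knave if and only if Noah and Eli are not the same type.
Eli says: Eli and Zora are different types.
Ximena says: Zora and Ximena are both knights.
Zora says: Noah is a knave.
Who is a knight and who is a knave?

Knights: Noah. Knaves: Eli, Ximena, and Zora.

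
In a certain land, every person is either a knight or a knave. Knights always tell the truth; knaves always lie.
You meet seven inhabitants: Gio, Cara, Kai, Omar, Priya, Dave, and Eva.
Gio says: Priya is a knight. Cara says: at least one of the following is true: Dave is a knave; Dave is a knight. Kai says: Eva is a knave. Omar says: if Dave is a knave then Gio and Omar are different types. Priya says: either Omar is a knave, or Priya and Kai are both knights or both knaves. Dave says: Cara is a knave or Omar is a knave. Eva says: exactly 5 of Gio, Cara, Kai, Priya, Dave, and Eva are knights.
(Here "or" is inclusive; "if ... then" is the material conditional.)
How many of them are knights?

3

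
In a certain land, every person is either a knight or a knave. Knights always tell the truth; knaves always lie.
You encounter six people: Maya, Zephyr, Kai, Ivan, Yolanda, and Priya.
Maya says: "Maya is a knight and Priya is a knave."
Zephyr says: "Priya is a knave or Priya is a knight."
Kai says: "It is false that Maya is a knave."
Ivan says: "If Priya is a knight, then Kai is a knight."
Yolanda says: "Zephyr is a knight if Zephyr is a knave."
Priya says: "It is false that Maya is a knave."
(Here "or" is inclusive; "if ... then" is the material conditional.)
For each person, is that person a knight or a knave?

Knights: Zephyr, Ivan, and Yolanda. Knaves: Maya, Kai, and Priya.

Since Maya is a knave, "Maya is a knight and Priya is a knave" needs to be false, which holds.
Zephyr (knight): "Priya is a knave or Priya is a knight" — True. ✓
Since Kai is a knave, "it is false that Maya is a knave" needs to be false, which holds.
Since Ivan is a knight, "if Priya is a knight, then Kai is a knight" needs to be True, which holds.
Yolanda is a knight, so "Zephyr is a knight if Zephyr is a knave" must be True — and it is.
Priya is a knave, and the claim "it is false that Maya is a knave" is indeed false.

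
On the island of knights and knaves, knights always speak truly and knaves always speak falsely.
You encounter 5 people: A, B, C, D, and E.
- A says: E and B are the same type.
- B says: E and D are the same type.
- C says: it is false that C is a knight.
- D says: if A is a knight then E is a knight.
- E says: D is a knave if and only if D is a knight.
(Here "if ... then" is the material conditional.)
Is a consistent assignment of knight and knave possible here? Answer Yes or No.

No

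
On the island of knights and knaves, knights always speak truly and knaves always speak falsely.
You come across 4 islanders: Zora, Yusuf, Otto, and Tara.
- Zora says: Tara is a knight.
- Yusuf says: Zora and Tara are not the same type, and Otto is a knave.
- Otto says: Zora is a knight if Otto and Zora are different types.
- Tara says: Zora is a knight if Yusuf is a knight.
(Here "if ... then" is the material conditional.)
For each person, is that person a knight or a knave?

Suppose Zora is a knave. Then Zora's statement "Tara is a knight" would have to be false. Checking the 8 ways to assign the others, none is consistent with every speaker.
(For instance, with Yusuf=knave, Otto=knight, Tara=knight, Zora's claim "Tara is a knight" comes out true where it would need to be false.)
So Zora must be a knight, making "Tara is a knight" true. Taking Zora=knight, Yusuf=knave, Otto=knight, Tara=knight, each remaining statement checks out:
  Yusuf (knave): "Zora and Tara are not the same type, and Otto is a knave" — false. ✓
  Otto (knight): "Zora is a knight if Otto and Zora are different types" — true. ✓
  Tara (knight): "Zora is a knight if Yusuf is a knight" — true. ✓
This is the unique consistent assignment.

Zora is a knight, Yusuf is a knave, Otto is a knight, and Tara is a knight.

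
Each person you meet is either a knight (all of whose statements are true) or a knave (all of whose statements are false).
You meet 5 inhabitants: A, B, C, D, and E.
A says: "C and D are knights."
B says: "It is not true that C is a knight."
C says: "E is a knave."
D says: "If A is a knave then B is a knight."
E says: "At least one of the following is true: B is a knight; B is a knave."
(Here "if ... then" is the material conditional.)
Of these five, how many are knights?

3

The unique consistent assignment is A=knave, B=knight, C=knave, D=knight, E=knight.
That has 3 knights.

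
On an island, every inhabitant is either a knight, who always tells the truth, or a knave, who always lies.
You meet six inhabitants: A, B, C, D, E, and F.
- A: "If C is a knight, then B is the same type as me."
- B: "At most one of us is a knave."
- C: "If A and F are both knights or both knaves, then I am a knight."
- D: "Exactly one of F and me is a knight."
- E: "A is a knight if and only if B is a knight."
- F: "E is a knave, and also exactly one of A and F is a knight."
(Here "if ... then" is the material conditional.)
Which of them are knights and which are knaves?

A is a knight, B is a knight, C is a knight, D is a knight, E is a knight, and F is a knave.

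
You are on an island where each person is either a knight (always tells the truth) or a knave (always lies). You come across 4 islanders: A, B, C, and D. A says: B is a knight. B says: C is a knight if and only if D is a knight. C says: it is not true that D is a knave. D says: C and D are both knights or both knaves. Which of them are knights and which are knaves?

Suppose A is a knave. Then A's statement "B is a knight" would have to be false. Checking the 8 ways to assign the others, none is consistent with every speaker.
(For instance, with B=knight, C=knight, D=knight, A's claim "B is a knight" comes out true where it would need to be false.)
So A must be a knight, making "B is a knight" true. Taking A=knight, B=knight, C=knight, D=knight, each remaining statement checks out:
  B (knight): "C is a knight if and only if D is a knight" — true. ✓
  C (knight): "it is not true that D is a knave" — true. ✓
  D (knight): "C and D are both knights or both knaves" — true. ✓
This is the unique consistent assignment.

A is a knight, B is a knight, C is a knight, and D is a knight.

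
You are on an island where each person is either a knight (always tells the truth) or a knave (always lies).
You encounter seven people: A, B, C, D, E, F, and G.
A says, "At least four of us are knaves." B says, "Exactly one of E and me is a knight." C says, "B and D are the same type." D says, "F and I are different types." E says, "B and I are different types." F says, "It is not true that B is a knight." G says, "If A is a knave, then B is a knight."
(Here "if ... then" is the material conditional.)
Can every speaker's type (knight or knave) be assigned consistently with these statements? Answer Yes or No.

No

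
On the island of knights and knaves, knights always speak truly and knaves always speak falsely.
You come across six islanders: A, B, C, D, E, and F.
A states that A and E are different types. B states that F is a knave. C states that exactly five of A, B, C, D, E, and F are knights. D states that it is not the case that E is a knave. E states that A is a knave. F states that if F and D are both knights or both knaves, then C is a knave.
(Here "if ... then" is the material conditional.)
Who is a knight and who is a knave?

A is a knight, B is a knave, C is a knave, D is a knave, E is a knave, and F is a knight.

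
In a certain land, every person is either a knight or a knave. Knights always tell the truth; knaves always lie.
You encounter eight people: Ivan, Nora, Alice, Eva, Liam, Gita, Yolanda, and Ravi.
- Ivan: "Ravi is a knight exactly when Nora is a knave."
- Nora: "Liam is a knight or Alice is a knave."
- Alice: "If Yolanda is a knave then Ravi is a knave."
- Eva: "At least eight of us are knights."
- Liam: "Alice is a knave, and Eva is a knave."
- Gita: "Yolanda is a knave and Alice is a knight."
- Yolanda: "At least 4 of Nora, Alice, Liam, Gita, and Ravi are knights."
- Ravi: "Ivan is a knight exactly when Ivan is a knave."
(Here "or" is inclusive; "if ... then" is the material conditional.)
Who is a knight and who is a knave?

Knights: Alice and Gita. Knaves: Ivan, Nora, Eva, Liam, Yolanda, and Ravi.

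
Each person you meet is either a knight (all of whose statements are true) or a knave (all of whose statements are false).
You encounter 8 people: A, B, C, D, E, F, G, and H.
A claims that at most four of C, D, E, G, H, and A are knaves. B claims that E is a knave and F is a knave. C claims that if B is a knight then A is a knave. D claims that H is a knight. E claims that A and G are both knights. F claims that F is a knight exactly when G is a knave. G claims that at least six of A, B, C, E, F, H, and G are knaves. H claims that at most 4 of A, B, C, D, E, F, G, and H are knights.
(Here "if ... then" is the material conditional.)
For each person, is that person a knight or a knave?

A is a knight, B is a knight, C is a knave, D is a knight, E is a knave, F is a knave, G is a knave, and H is a knight.

Since A is a knight, "at most four of C, D, E, G, H, and A are knaves" needs to be True, which holds.
B is a knight, so "E is a knave and F is a knave" must be True — and it is.
Since C is a knave, "if B is a knight then A is a knave" needs to be false, which holds.
D is a knight; "H is a knight" is True, as required.
E is a knave, and the claim "A and G are both knights" is indeed false.
F (knave): "F is a knight exactly when G is a knave" — false. ✓
Since G is a knave, "at least six of A, B, C, E, F, H, and G are knaves" needs to be false, which holds.
As a knight, H's statement "at most 4 of A, B, C, D, E, F, G, and H are knights" should be True; it is.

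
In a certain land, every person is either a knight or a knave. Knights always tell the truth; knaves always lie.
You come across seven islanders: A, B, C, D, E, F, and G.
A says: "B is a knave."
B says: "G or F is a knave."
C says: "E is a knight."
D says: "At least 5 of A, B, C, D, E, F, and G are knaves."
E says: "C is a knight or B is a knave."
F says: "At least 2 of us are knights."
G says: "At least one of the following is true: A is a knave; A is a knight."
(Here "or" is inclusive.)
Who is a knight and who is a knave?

Knights: A, C, E, F, and G. Knaves: B and D.

A is a knight, so "B is a knave" must be true — and it is.
Since B is a knave, "G or F is a knave" needs to be False, which holds.
C (knight): "E is a knight" — true. ✓
D is a knave, and the claim "at least 5 of A, B, C, D, E, F, and G are knaves" is indeed False.
E is a knight, so "C is a knight or B is a knave" must be true — and it is.
F is a knight, so "at least 2 of us are knights" must be true — and it is.
G (knight): "at least one of the following is true: A is a knave; A is a knight" — true. ✓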